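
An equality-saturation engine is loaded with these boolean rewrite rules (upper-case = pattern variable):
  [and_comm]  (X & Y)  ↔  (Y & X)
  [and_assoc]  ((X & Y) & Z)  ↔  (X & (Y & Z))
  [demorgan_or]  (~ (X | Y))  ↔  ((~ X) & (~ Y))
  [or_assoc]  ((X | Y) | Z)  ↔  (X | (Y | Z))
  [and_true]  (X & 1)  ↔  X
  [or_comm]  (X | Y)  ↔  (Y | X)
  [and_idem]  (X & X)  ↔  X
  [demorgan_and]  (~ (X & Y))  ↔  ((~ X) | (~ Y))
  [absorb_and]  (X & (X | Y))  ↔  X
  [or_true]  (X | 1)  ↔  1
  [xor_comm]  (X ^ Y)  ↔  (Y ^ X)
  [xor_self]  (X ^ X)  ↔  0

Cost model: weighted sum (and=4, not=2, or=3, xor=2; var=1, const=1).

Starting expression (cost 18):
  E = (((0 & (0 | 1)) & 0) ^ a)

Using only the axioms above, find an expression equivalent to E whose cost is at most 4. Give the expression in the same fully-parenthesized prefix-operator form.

1. [absorb_and →] (0 & (0 | 1))  →  0;  E = ((0 & 0) ^ a)
2. [xor_comm →] ((0 & 0) ^ a)  →  (a ^ (0 & 0))
3. [and_idem →] (0 & 0)  →  0;  cost 4 ≤ 4, done

(a ^ 0)   [cost 4]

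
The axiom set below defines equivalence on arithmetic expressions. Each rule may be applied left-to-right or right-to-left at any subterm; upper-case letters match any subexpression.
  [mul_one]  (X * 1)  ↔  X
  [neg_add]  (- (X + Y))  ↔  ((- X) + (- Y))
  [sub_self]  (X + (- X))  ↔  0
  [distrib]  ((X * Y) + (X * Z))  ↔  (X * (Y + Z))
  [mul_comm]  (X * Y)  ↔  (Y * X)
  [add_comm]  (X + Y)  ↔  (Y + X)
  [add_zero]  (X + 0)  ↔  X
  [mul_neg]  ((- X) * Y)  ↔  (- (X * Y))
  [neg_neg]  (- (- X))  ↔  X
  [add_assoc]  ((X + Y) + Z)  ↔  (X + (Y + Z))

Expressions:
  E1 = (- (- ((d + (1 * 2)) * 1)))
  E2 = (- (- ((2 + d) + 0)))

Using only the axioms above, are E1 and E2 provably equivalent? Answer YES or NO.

(1) ((d + (1 * 2)) * 1)  =[mul_one →]=  (d + (1 * 2))    ⊢ (- (- (d + (1 * 2))))
(2) (1 * 2)  =[mul_comm →]=  (2 * 1)    ⊢ (- (- (d + (2 * 1))))
(3) (- (- (d + (2 * 1))))  =[neg_neg →]=  (d + (2 * 1))
(4) (d + (2 * 1))  =[add_comm →]=  ((2 * 1) + d)
(5) (2 * 1)  =[mul_one →]=  2    ⊢ (2 + d)
(6) (2 + d)  =[neg_neg ←]=  (- (- (2 + d)))
(7) d  =[add_zero ←]=  (d + 0)    ⊢ (- (- (2 + (d + 0))))
(8) (2 + (d + 0))  =[add_assoc ←]=  ((2 + d) + 0)    ⊢ E2

YES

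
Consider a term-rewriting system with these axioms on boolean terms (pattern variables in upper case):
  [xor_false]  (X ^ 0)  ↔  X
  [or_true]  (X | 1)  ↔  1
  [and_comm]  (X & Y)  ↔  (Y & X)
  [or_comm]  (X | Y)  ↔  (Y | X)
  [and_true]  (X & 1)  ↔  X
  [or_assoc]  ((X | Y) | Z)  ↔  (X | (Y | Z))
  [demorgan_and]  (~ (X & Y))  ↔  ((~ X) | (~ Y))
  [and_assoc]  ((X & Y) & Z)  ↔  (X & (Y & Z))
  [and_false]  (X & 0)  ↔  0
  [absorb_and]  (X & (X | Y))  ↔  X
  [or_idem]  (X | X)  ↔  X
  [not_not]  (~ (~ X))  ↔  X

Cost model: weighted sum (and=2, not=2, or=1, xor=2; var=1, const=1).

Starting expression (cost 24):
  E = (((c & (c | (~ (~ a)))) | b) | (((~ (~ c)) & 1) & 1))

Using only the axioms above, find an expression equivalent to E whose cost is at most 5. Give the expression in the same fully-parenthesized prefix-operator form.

step 1: not_not (→) rewrites (~ (~ a)) into a, now (((c & (c | a)) | b) | (((~ (~ c)) & 1) & 1))
step 2: and_true (→) rewrites ((~ (~ c)) & 1) into (~ (~ c)), now (((c & (c | a)) | b) | ((~ (~ c)) & 1))
step 3: and_true (→) rewrites ((~ (~ c)) & 1) into (~ (~ c)), now (((c & (c | a)) | b) | (~ (~ c)))
step 4: not_not (→) rewrites (~ (~ c)) into c, now (((c & (c | a)) | b) | c)
step 5: absorb_and (→) rewrites (c & (c | a)) into c, reaching cost 5 (bound 5)

((c | b) | c)   [cost 5]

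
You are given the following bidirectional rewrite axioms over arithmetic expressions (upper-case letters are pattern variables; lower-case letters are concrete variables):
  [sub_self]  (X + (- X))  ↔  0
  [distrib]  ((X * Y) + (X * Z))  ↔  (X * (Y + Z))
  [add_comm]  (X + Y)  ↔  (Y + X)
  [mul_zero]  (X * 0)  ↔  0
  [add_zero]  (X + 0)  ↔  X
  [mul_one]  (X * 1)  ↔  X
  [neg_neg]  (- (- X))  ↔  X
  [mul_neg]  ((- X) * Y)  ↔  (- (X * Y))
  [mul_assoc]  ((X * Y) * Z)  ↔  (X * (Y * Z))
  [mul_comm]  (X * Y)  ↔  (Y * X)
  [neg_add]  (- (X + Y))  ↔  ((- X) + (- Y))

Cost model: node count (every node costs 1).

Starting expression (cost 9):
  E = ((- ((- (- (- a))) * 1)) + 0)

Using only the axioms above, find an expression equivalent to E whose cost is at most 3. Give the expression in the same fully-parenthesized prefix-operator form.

(- (- a))   [cost 3]

(1) (- (- a))  =[neg_neg →]=  a    ⊢ ((- ((- a) * 1)) + 0)
(2) ((- a) * 1)  =[mul_one →]=  (- a)    ⊢ ((- (- a)) + 0)
(3) ((- (- a)) + 0)  =[add_zero →]=  (- (- a))    ⊢ cost 3, within 3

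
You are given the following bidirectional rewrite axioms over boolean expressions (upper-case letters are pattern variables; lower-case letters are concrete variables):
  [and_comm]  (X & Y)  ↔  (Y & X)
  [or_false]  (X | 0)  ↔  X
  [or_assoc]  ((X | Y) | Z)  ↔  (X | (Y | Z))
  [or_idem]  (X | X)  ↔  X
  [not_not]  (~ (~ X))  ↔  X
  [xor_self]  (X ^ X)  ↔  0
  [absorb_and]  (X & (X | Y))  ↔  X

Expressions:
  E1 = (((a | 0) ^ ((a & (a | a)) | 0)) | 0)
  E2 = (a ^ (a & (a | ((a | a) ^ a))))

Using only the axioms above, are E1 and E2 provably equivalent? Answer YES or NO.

YES

(1) (a & (a | a))  =[absorb_and →]=  a    ⊢ (((a | 0) ^ (a | 0)) | 0)
(2) (((a | 0) ^ (a | 0)) | 0)  =[or_false →]=  ((a | 0) ^ (a | 0))
(3) (a | 0)  =[or_false →]=  a    ⊢ (a ^ (a | 0))
(4) (a | 0)  =[or_false →]=  a    ⊢ (a ^ a)
(5) a  =[absorb_and ←]=  (a & (a | 0))    ⊢ (a ^ (a & (a | 0)))
(6) 0  =[xor_self ←]=  (a ^ a)    ⊢ (a ^ (a & (a | (a ^ a))))
(7) a  =[or_idem ←]=  (a | a)    ⊢ E2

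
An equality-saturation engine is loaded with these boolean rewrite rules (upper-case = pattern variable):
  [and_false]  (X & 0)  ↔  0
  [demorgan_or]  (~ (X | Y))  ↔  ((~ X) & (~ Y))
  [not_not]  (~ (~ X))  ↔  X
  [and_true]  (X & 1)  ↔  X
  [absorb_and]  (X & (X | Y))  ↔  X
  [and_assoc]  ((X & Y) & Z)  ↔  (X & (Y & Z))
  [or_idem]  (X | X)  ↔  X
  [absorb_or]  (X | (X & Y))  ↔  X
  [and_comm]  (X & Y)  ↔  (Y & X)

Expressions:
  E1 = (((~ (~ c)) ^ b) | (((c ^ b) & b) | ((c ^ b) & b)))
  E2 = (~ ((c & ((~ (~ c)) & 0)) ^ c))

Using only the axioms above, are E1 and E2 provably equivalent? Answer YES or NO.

NO

All listed rules preserve value, hence provable equivalence implies equal values everywhere; look for a separating assignment.
b=0, c=0 gives E1 ↦ 0, E2 ↦ 1; values differ ⇒ not provably equivalent.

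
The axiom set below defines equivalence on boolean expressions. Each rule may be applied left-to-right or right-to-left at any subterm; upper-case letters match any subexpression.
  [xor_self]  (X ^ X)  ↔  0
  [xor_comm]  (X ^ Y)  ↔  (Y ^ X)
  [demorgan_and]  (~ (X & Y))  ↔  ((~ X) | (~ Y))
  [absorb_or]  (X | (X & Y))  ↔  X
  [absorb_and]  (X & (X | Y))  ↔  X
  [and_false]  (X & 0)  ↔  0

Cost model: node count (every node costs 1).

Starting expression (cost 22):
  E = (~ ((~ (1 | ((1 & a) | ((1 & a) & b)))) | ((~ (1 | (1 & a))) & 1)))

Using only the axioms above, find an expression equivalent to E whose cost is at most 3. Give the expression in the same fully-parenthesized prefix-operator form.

(~ (~ 1))   [cost 3]

(1) ((1 & a) | ((1 & a) & b))  =[absorb_or →]=  (1 & a)    ⊢ (~ ((~ (1 | (1 & a))) | ((~ (1 | (1 & a))) & 1)))
(2) ((~ (1 | (1 & a))) | ((~ (1 | (1 & a))) & 1))  =[absorb_or →]=  (~ (1 | (1 & a)))    ⊢ (~ (~ (1 | (1 & a))))
(3) (1 | (1 & a))  =[absorb_or →]=  1    ⊢ cost 3, within 3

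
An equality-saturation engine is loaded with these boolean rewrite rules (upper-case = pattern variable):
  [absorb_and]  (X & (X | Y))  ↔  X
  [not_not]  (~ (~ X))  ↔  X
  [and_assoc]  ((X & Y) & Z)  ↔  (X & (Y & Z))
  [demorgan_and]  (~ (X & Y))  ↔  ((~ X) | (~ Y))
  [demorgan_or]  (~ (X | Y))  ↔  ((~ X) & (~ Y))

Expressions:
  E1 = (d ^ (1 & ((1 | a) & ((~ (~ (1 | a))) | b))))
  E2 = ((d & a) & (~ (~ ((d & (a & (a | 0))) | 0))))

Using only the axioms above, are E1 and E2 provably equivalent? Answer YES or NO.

NO

All listed rules preserve value, hence provable equivalence implies equal values everywhere; look for a separating assignment.
a=0, b=0, d=0 gives E1 ↦ 1, E2 ↦ 0; values differ ⇒ not provably equivalent.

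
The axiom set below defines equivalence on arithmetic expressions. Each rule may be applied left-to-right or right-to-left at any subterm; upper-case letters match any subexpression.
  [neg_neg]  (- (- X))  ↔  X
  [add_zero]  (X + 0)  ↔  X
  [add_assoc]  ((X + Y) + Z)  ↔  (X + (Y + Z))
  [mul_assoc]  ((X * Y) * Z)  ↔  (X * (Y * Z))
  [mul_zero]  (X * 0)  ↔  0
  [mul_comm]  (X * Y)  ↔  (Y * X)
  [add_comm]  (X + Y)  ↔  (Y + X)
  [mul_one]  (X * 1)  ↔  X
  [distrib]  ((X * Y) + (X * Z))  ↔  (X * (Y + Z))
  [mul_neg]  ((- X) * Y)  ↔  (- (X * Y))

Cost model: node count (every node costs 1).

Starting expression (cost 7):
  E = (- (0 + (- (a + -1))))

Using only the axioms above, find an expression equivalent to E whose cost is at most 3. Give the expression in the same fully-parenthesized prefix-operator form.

step 1: add_comm (→) rewrites (0 + (- (a + -1))) into ((- (a + -1)) + 0), now (- ((- (a + -1)) + 0))
step 2: add_zero (→) rewrites ((- (a + -1)) + 0) into (- (a + -1)), now (- (- (a + -1)))
step 3: neg_neg (→) rewrites (- (- (a + -1))) into (a + -1), reaching cost 3 (bound 3)

(a + -1)   [cost 3]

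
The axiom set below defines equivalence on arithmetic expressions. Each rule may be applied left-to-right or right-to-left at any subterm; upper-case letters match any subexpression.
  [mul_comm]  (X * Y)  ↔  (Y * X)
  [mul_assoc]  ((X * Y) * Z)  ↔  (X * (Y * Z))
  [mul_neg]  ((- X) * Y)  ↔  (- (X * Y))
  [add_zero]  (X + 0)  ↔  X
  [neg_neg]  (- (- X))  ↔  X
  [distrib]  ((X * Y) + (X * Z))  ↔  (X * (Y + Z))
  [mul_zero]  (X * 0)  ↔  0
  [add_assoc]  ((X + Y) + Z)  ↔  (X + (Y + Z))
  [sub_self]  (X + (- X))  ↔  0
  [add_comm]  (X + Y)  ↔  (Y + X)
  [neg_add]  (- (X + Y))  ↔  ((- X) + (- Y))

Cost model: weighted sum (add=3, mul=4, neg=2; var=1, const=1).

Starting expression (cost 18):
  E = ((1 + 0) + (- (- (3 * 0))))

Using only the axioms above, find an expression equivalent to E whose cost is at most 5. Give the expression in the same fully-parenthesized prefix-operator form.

(1) (- (- (3 * 0)))  =[neg_neg →]=  (3 * 0)    ⊢ ((1 + 0) + (3 * 0))
(2) (3 * 0)  =[mul_zero →]=  0    ⊢ ((1 + 0) + 0)
(3) ((1 + 0) + 0)  =[add_zero →]=  (1 + 0)    ⊢ cost 5, within 5

(1 + 0)   [cost 5]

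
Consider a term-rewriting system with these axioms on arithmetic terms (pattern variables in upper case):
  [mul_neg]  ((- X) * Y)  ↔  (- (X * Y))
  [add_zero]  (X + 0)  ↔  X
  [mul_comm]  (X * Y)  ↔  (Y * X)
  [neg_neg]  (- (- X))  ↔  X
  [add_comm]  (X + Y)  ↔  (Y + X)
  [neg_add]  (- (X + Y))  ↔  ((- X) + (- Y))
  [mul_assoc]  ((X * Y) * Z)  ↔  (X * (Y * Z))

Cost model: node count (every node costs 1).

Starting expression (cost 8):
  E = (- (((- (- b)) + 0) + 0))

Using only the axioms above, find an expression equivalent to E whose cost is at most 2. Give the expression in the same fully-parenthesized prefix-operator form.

(1) ((- (- b)) + 0)  =[add_zero →]=  (- (- b))    ⊢ (- ((- (- b)) + 0))
(2) ((- (- b)) + 0)  =[add_zero →]=  (- (- b))    ⊢ (- (- (- b)))
(3) (- (- b))  =[neg_neg →]=  b    ⊢ cost 2, within 2

(- b)   [cost 2]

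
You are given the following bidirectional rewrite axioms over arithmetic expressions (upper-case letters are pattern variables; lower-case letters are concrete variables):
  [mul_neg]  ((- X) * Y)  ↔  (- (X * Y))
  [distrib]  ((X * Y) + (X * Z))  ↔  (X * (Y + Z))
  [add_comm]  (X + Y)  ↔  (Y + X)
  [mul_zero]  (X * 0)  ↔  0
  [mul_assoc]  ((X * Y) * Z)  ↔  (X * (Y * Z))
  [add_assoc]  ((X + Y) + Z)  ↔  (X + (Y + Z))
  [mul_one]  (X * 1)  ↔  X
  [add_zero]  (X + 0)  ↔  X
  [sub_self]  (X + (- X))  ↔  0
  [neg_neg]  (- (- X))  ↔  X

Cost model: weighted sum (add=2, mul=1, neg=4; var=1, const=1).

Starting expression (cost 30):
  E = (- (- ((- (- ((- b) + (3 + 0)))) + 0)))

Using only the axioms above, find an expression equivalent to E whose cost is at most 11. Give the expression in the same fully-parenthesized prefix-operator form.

((- b) + (3 + 0))   [cost 11]

(1) (- (- ((- (- ((- b) + (3 + 0)))) + 0)))  =[neg_neg →]=  ((- (- ((- b) + (3 + 0)))) + 0)
(2) ((- (- ((- b) + (3 + 0)))) + 0)  =[add_zero →]=  (- (- ((- b) + (3 + 0))))
(3) (- (- ((- b) + (3 + 0))))  =[neg_neg →]=  ((- b) + (3 + 0))    ⊢ cost 11, within 11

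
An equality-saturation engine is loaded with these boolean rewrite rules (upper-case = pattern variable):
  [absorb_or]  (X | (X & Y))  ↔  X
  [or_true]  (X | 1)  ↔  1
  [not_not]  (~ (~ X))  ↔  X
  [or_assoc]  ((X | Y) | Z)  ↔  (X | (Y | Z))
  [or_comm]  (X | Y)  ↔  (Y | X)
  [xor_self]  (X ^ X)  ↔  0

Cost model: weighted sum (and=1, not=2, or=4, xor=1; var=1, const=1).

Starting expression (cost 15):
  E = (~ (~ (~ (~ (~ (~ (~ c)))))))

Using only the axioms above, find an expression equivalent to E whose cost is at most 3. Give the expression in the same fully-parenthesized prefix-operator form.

(~ c)   [cost 3]

step 1: not_not (→) rewrites (~ (~ (~ (~ (~ c))))) into (~ (~ (~ c))), now (~ (~ (~ (~ (~ c)))))
step 2: not_not (→) rewrites (~ (~ (~ (~ (~ c))))) into (~ (~ (~ c)))
step 3: not_not (→) rewrites (~ (~ c)) into c, reaching cost 3 (bound 3)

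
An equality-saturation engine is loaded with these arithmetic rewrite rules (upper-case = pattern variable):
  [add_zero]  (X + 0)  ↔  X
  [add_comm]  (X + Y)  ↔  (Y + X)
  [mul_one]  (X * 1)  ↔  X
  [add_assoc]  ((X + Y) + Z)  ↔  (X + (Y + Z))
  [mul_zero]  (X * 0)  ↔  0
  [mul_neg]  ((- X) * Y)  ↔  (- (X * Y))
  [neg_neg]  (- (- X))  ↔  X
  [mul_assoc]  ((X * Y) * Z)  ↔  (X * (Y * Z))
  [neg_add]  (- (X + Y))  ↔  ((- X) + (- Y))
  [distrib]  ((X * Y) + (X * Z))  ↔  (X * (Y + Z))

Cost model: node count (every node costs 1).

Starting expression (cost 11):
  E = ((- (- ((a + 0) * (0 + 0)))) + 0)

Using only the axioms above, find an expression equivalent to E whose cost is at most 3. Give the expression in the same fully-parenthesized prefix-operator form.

step 1: neg_neg (→) rewrites (- (- ((a + 0) * (0 + 0)))) into ((a + 0) * (0 + 0)), now (((a + 0) * (0 + 0)) + 0)
step 2: add_zero (→) rewrites (0 + 0) into 0, now (((a + 0) * 0) + 0)
step 3: add_zero (→) rewrites (a + 0) into a, now ((a * 0) + 0)
step 4: mul_zero (→) rewrites (a * 0) into 0, reaching cost 3 (bound 3)

(0 + 0)   [cost 3]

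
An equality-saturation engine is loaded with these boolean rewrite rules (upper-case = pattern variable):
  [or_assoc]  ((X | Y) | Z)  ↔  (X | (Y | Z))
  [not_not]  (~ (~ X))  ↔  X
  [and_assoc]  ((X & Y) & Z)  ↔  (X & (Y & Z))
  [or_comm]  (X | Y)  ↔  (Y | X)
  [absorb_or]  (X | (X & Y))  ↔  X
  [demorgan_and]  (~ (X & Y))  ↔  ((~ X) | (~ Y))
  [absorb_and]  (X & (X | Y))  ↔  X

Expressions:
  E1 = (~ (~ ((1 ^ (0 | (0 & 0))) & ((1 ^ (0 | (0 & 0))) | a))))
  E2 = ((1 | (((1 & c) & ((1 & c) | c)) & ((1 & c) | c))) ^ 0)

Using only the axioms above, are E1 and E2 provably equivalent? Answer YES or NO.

YES

1. [absorb_and →] ((1 ^ (0 | (0 & 0))) & ((1 ^ (0 | (0 & 0))) | a))  →  (1 ^ (0 | (0 & 0)));  E1 = (~ (~ (1 ^ (0 | (0 & 0)))))
2. [not_not →] (~ (~ (1 ^ (0 | (0 & 0)))))  →  (1 ^ (0 | (0 & 0)))
3. [absorb_or →] (0 | (0 & 0))  →  0;  E1 = (1 ^ 0)
4. [absorb_or ←] 1  →  (1 | (1 & c));  E1 = ((1 | (1 & c)) ^ 0)
5. [absorb_and ←] (1 & c)  →  ((1 & c) & ((1 & c) | c));  E1 = ((1 | ((1 & c) & ((1 & c) | c))) ^ 0)
6. [absorb_and ←] (1 & c)  →  ((1 & c) & ((1 & c) | c));  this is E2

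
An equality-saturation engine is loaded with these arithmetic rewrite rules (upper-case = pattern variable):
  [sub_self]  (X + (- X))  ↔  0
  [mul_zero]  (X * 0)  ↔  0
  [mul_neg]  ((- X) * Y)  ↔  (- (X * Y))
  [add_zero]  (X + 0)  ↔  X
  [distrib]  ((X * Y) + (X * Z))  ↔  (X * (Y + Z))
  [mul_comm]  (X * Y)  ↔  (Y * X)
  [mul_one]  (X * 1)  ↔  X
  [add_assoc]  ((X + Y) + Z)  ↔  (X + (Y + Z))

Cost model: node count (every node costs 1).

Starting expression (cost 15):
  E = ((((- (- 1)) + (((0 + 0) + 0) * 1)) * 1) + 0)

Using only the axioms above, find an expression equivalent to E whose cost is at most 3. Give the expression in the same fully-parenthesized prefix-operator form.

1. [add_zero →] ((0 + 0) + 0)  →  (0 + 0);  E = ((((- (- 1)) + ((0 + 0) * 1)) * 1) + 0)
2. [mul_one →] (((- (- 1)) + ((0 + 0) * 1)) * 1)  →  ((- (- 1)) + ((0 + 0) * 1));  E = (((- (- 1)) + ((0 + 0) * 1)) + 0)
3. [add_zero →] (0 + 0)  →  0;  E = (((- (- 1)) + (0 * 1)) + 0)
4. [mul_one →] (0 * 1)  →  0;  E = (((- (- 1)) + 0) + 0)
5. [add_zero →] (((- (- 1)) + 0) + 0)  →  ((- (- 1)) + 0)
6. [add_zero →] ((- (- 1)) + 0)  →  (- (- 1));  cost 3 ≤ 3, done

(- (- 1))   [cost 3]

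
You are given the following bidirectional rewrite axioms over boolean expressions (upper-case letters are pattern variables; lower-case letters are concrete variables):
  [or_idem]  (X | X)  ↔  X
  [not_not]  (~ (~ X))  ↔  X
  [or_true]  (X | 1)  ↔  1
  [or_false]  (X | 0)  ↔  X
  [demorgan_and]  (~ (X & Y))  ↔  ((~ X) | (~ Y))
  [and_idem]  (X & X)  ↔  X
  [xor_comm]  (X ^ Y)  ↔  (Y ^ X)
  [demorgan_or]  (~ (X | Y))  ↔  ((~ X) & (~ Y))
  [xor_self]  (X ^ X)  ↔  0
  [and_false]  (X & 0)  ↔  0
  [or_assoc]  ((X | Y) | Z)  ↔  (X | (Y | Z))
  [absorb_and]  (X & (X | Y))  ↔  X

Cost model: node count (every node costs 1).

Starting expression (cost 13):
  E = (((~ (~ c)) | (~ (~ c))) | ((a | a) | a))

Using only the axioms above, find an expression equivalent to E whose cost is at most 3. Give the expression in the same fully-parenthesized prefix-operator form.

step 1: or_idem (→) rewrites ((~ (~ c)) | (~ (~ c))) into (~ (~ c)), now ((~ (~ c)) | ((a | a) | a))
step 2: or_idem (→) rewrites (a | a) into a, now ((~ (~ c)) | (a | a))
step 3: not_not (→) rewrites (~ (~ c)) into c, now (c | (a | a))
step 4: or_idem (→) rewrites (a | a) into a, reaching cost 3 (bound 3)

(c | a)   [cost 3]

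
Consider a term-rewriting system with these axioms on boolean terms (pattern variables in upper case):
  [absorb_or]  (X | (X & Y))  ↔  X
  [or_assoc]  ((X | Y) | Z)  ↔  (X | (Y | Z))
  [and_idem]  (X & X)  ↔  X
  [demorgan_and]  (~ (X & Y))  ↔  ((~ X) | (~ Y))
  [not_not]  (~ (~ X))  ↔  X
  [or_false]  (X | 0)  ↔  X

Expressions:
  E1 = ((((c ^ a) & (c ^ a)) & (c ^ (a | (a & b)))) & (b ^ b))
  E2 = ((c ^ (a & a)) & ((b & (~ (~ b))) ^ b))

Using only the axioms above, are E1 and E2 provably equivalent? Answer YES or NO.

1. [absorb_or →] (a | (a & b))  →  a;  E1 = ((((c ^ a) & (c ^ a)) & (c ^ a)) & (b ^ b))
2. [and_idem →] ((c ^ a) & (c ^ a))  →  (c ^ a);  E1 = (((c ^ a) & (c ^ a)) & (b ^ b))
3. [and_idem →] ((c ^ a) & (c ^ a))  →  (c ^ a);  E1 = ((c ^ a) & (b ^ b))
4. [and_idem ←] b  →  (b & b);  E1 = ((c ^ a) & ((b & b) ^ b))
5. [and_idem ←] a  →  (a & a);  E1 = ((c ^ (a & a)) & ((b & b) ^ b))
6. [not_not ←] b  →  (~ (~ b));  this is E2

YES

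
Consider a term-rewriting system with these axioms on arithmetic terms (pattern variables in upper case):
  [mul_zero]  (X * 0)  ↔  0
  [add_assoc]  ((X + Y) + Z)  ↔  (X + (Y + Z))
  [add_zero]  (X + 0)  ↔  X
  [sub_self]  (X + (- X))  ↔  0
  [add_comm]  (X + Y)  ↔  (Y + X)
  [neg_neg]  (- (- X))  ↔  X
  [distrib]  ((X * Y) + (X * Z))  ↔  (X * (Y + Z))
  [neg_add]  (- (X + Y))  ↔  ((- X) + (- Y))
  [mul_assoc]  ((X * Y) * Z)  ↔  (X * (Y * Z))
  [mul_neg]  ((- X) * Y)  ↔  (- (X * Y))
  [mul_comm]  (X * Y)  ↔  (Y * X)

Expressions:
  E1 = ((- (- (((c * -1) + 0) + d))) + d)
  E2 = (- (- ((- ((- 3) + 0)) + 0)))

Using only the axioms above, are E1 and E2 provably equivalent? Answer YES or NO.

NO

The axioms are sound identities: if E1 ↔* E2 then E1 and E2 evaluate identically under any assignment.
Under c=0, d=0: E1 evaluates to 0, E2 to 3. Distinct ⇒ no rewrite sequence connects them.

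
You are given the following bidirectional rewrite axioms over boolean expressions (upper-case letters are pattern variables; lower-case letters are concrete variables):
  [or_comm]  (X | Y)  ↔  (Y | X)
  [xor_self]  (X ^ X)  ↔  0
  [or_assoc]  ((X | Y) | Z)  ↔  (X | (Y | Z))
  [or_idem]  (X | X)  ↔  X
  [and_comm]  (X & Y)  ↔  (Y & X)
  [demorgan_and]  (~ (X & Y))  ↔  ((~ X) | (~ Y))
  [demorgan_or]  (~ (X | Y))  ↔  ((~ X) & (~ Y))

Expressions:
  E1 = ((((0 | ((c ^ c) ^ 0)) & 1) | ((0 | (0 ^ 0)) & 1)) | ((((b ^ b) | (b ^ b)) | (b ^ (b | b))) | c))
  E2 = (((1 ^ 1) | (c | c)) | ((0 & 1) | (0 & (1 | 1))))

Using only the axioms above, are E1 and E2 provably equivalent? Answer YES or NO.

YES

(1) (c ^ c)  =[xor_self →]=  0    ⊢ ((((0 | (0 ^ 0)) & 1) | ((0 | (0 ^ 0)) & 1)) | ((((b ^ b) | (b ^ b)) | (b ^ (b | b))) | c))
(2) ((b ^ b) | (b ^ b))  =[or_idem →]=  (b ^ b)    ⊢ ((((0 | (0 ^ 0)) & 1) | ((0 | (0 ^ 0)) & 1)) | (((b ^ b) | (b ^ (b | b))) | c))
(3) (((0 | (0 ^ 0)) & 1) | ((0 | (0 ^ 0)) & 1))  =[or_idem →]=  ((0 | (0 ^ 0)) & 1)    ⊢ (((0 | (0 ^ 0)) & 1) | (((b ^ b) | (b ^ (b | b))) | c))
(4) (b | b)  =[or_idem →]=  b    ⊢ (((0 | (0 ^ 0)) & 1) | (((b ^ b) | (b ^ b)) | c))
(5) ((b ^ b) | (b ^ b))  =[or_idem →]=  (b ^ b)    ⊢ (((0 | (0 ^ 0)) & 1) | ((b ^ b) | c))
(6) (0 ^ 0)  =[xor_self →]=  0    ⊢ (((0 | 0) & 1) | ((b ^ b) | c))
(7) (b ^ b)  =[xor_self →]=  0    ⊢ (((0 | 0) & 1) | (0 | c))
(8) (0 | 0)  =[or_idem →]=  0    ⊢ ((0 & 1) | (0 | c))
(9) ((0 & 1) | (0 | c))  =[or_comm →]=  ((0 | c) | (0 & 1))
(10) 0  =[xor_self ←]=  (1 ^ 1)    ⊢ (((1 ^ 1) | c) | (0 & 1))
(11) c  =[or_idem ←]=  (c | c)    ⊢ (((1 ^ 1) | (c | c)) | (0 & 1))
(12) (0 & 1)  =[or_idem ←]=  ((0 & 1) | (0 & 1))    ⊢ (((1 ^ 1) | (c | c)) | ((0 & 1) | (0 & 1)))
(13) 1  =[or_idem ←]=  (1 | 1)    ⊢ E2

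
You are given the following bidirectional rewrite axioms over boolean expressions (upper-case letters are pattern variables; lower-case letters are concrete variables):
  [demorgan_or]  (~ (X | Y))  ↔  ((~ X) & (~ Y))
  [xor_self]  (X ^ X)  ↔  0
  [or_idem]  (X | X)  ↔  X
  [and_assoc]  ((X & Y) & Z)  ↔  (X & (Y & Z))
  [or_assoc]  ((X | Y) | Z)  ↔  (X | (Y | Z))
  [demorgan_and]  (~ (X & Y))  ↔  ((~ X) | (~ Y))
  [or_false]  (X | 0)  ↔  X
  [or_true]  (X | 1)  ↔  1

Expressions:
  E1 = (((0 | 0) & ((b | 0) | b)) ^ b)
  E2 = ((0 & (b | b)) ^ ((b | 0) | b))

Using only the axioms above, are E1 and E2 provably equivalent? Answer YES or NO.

(1) (b | 0)  =[or_false →]=  b    ⊢ (((0 | 0) & (b | b)) ^ b)
(2) (0 | 0)  =[or_false →]=  0    ⊢ ((0 & (b | b)) ^ b)
(3) (b | b)  =[or_idem →]=  b    ⊢ ((0 & b) ^ b)
(4) b  =[or_idem ←]=  (b | b)    ⊢ ((0 & b) ^ (b | b))
(5) b  =[or_false ←]=  (b | 0)    ⊢ ((0 & b) ^ ((b | 0) | b))
(6) b  =[or_idem ←]=  (b | b)    ⊢ E2

YES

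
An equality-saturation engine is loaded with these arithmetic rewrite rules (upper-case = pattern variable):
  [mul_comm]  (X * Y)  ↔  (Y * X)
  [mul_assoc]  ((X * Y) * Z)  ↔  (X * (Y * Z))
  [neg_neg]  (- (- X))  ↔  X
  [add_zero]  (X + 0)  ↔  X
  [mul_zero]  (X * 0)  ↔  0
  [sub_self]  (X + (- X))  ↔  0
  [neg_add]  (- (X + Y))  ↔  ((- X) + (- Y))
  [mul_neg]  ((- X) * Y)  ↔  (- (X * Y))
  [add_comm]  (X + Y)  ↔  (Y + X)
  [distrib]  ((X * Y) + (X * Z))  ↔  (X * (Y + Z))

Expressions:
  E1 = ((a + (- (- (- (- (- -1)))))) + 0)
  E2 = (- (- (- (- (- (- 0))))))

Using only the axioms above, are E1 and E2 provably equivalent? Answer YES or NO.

NO

All listed rules preserve value, hence provable equivalence implies equal values everywhere; look for a separating assignment.
a=0 gives E1 ↦ 1, E2 ↦ 0; values differ ⇒ not provably equivalent.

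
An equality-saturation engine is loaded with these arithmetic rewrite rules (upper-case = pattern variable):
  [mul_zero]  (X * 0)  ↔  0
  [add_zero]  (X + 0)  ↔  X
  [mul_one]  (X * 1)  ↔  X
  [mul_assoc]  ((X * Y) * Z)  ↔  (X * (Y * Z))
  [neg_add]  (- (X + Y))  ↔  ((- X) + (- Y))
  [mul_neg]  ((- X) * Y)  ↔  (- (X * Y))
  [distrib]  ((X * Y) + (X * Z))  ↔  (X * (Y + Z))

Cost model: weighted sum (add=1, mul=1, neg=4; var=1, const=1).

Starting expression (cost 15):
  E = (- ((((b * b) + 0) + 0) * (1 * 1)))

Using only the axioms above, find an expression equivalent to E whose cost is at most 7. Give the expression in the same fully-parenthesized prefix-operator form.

(1) ((b * b) + 0)  =[add_zero →]=  (b * b)    ⊢ (- (((b * b) + 0) * (1 * 1)))
(2) (1 * 1)  =[mul_one →]=  1    ⊢ (- (((b * b) + 0) * 1))
(3) ((b * b) + 0)  =[add_zero →]=  (b * b)    ⊢ (- ((b * b) * 1))
(4) ((b * b) * 1)  =[mul_one →]=  (b * b)    ⊢ cost 7, within 7

(- (b * b))   [cost 7]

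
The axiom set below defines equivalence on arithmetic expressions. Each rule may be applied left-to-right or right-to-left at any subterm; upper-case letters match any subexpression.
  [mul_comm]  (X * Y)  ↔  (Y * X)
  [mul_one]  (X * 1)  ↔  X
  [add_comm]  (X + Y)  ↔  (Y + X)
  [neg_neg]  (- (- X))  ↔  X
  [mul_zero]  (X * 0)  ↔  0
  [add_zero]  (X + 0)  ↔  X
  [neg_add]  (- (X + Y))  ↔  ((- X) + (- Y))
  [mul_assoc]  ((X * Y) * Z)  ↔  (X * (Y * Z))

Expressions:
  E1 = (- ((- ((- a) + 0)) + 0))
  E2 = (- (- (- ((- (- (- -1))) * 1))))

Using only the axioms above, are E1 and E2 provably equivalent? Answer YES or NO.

Every axiom is a valid identity, so a rewrite proof would force E1 and E2 to agree under every assignment.
At a=0: E1 = 0 but E2 = -1; they differ, so no derivation exists.

NO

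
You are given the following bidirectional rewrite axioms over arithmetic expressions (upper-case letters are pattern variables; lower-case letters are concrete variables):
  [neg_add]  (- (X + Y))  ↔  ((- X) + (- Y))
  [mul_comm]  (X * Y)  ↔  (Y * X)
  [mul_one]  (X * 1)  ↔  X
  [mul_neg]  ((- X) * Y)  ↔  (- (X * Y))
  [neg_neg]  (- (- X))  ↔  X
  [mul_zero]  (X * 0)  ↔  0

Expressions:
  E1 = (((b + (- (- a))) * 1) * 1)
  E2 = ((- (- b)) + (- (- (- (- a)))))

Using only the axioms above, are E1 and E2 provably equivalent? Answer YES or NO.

1. [neg_neg →] (- (- a))  →  a;  E1 = (((b + a) * 1) * 1)
2. [mul_one →] ((b + a) * 1)  →  (b + a);  E1 = ((b + a) * 1)
3. [mul_one →] ((b + a) * 1)  →  (b + a)
4. [neg_neg ←] a  →  (- (- a));  E1 = (b + (- (- a)))
5. [neg_neg ←] a  →  (- (- a));  E1 = (b + (- (- (- (- a)))))
6. [neg_neg ←] b  →  (- (- b));  this is E2

YES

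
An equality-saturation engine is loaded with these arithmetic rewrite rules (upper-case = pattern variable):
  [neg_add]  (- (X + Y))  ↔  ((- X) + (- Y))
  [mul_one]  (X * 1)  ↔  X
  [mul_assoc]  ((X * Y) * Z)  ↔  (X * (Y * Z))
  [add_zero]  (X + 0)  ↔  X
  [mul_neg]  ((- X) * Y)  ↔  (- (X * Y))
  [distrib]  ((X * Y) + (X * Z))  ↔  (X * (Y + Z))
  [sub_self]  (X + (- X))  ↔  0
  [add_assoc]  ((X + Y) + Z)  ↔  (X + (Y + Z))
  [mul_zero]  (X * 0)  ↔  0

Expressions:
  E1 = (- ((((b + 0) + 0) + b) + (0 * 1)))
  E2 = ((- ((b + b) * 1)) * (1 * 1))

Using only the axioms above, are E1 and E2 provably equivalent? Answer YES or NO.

YES

1. [add_zero →] ((b + 0) + 0)  →  (b + 0);  E1 = (- (((b + 0) + b) + (0 * 1)))
2. [mul_one →] (0 * 1)  →  0;  E1 = (- (((b + 0) + b) + 0))
3. [add_assoc →] (((b + 0) + b) + 0)  →  ((b + 0) + (b + 0));  E1 = (- ((b + 0) + (b + 0)))
4. [add_zero →] (b + 0)  →  b;  E1 = (- ((b + 0) + b))
5. [add_zero →] (b + 0)  →  b;  E1 = (- (b + b))
6. [mul_one ←] (- (b + b))  →  ((- (b + b)) * 1)
7. [mul_one ←] 1  →  (1 * 1);  E1 = ((- (b + b)) * (1 * 1))
8. [mul_one ←] (b + b)  →  ((b + b) * 1);  this is E2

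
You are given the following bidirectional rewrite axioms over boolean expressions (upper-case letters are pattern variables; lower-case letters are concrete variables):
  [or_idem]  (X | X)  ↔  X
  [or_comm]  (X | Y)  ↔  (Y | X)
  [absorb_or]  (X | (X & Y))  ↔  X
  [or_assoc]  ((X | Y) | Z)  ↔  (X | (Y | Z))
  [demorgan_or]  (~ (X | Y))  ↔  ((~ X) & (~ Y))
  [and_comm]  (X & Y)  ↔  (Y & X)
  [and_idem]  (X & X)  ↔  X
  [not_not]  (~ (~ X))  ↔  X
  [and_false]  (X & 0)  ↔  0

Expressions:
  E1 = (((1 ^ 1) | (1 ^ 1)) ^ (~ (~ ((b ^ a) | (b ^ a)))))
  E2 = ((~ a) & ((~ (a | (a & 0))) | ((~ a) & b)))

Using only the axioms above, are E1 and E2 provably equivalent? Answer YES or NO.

The axioms are sound identities: if E1 ↔* E2 then E1 and E2 evaluate identically under any assignment.
Under a=0, b=0: E1 evaluates to 0, E2 to 1. Distinct ⇒ no rewrite sequence connects them.

NO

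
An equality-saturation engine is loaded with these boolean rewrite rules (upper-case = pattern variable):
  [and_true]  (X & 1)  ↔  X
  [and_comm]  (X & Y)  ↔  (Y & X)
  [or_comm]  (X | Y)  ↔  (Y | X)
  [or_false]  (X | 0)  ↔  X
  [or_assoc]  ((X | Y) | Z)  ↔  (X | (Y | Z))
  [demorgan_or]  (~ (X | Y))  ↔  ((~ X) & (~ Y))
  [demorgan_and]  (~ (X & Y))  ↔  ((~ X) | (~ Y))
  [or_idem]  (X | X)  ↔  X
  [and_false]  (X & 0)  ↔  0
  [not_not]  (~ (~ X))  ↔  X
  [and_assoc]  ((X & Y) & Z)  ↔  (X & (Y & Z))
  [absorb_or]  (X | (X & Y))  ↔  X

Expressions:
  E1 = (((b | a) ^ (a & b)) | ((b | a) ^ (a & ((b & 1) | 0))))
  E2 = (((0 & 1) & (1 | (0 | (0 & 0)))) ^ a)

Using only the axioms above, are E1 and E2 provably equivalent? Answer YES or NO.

The axioms are sound identities: if E1 ↔* E2 then E1 and E2 evaluate identically under any assignment.
Under a=0, b=1: E1 evaluates to 1, E2 to 0. Distinct ⇒ no rewrite sequence connects them.

NO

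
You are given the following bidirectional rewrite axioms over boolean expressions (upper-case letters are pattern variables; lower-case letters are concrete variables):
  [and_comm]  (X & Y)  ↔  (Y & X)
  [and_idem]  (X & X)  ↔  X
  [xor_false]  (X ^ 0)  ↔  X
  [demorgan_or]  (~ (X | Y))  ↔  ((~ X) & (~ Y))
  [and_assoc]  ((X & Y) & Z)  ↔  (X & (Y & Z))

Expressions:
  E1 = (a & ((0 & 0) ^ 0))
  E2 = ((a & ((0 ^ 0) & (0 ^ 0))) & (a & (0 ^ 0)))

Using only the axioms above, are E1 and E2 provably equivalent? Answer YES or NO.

YES

1. [xor_false →] ((0 & 0) ^ 0)  →  (0 & 0);  E1 = (a & (0 & 0))
2. [and_idem →] (0 & 0)  →  0;  E1 = (a & 0)
3. [and_comm →] (a & 0)  →  (0 & a)
4. [xor_false ←] 0  →  (0 ^ 0);  E1 = ((0 ^ 0) & a)
5. [and_comm →] ((0 ^ 0) & a)  →  (a & (0 ^ 0))
6. [and_idem ←] (a & (0 ^ 0))  →  ((a & (0 ^ 0)) & (a & (0 ^ 0)))
7. [and_idem ←] (0 ^ 0)  →  ((0 ^ 0) & (0 ^ 0));  this is E2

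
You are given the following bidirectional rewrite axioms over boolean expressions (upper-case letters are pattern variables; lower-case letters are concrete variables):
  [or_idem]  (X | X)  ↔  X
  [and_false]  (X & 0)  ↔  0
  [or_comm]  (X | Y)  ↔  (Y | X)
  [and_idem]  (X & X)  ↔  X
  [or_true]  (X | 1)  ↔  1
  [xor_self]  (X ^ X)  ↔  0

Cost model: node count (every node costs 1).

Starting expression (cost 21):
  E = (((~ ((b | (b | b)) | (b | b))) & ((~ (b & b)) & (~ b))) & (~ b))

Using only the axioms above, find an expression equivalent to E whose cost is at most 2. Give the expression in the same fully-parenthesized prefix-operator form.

(~ b)   [cost 2]

step 1: or_idem (→) rewrites (b | b) into b, now (((~ ((b | b) | (b | b))) & ((~ (b & b)) & (~ b))) & (~ b))
step 2: or_idem (→) rewrites ((b | b) | (b | b)) into (b | b), now (((~ (b | b)) & ((~ (b & b)) & (~ b))) & (~ b))
step 3: or_idem (→) rewrites (b | b) into b, now (((~ b) & ((~ (b & b)) & (~ b))) & (~ b))
step 4: and_idem (→) rewrites (b & b) into b, now (((~ b) & ((~ b) & (~ b))) & (~ b))
step 5: and_idem (→) rewrites ((~ b) & (~ b)) into (~ b), now (((~ b) & (~ b)) & (~ b))
step 6: and_idem (→) rewrites ((~ b) & (~ b)) into (~ b), now ((~ b) & (~ b))
step 7: and_idem (→) rewrites ((~ b) & (~ b)) into (~ b), reaching cost 2 (bound 2)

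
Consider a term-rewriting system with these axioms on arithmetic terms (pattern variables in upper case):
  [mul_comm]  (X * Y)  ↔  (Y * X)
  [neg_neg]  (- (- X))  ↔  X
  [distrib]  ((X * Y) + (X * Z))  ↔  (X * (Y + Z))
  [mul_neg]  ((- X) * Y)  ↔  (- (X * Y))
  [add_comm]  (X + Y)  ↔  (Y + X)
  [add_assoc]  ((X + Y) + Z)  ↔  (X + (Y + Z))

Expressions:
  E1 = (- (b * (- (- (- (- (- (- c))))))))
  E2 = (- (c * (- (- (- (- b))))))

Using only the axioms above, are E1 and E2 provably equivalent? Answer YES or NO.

1. [neg_neg →] (- (- (- c)))  →  (- c);  E1 = (- (b * (- (- (- (- c))))))
2. [neg_neg →] (- (- (- (- c))))  →  (- (- c));  E1 = (- (b * (- (- c))))
3. [neg_neg →] (- (- c))  →  c;  E1 = (- (b * c))
4. [neg_neg ←] b  →  (- (- b));  E1 = (- ((- (- b)) * c))
5. [mul_comm →] ((- (- b)) * c)  →  (c * (- (- b)));  E1 = (- (c * (- (- b))))
6. [neg_neg ←] b  →  (- (- b));  this is E2

YES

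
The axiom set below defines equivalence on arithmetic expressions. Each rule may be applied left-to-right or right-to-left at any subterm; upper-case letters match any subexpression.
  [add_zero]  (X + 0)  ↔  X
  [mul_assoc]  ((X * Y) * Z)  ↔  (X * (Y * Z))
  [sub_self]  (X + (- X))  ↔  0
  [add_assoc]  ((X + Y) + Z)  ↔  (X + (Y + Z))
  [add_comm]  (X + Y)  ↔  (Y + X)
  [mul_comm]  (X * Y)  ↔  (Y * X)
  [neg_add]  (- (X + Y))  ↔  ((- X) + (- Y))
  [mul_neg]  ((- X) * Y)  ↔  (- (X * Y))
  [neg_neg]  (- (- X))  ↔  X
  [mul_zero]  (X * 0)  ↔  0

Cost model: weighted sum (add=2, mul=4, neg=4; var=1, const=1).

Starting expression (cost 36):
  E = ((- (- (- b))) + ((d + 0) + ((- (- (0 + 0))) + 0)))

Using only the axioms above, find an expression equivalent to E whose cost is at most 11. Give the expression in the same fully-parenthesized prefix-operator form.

((- b) + (d + 0))   [cost 11]

1. [add_zero →] ((- (- (0 + 0))) + 0)  →  (- (- (0 + 0)));  E = ((- (- (- b))) + ((d + 0) + (- (- (0 + 0)))))
2. [neg_neg →] (- (- (0 + 0)))  →  (0 + 0);  E = ((- (- (- b))) + ((d + 0) + (0 + 0)))
3. [neg_neg →] (- (- b))  →  b;  E = ((- b) + ((d + 0) + (0 + 0)))
4. [add_zero →] (0 + 0)  →  0;  E = ((- b) + ((d + 0) + 0))
5. [add_zero →] ((d + 0) + 0)  →  (d + 0);  cost 11 ≤ 11, done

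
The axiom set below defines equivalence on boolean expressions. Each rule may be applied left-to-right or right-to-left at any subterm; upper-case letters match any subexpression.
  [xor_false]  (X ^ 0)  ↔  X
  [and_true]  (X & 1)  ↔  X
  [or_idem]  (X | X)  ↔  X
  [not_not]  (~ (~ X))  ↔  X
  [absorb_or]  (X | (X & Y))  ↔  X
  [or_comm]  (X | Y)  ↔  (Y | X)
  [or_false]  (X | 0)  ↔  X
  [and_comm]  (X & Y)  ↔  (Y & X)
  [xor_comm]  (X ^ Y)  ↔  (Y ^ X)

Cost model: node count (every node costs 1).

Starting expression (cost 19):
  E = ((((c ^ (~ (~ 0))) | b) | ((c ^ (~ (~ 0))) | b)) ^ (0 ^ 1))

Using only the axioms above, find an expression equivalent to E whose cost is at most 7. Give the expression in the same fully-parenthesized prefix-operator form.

(1) (((c ^ (~ (~ 0))) | b) | ((c ^ (~ (~ 0))) | b))  =[or_idem →]=  ((c ^ (~ (~ 0))) | b)    ⊢ (((c ^ (~ (~ 0))) | b) ^ (0 ^ 1))
(2) (~ (~ 0))  =[not_not →]=  0    ⊢ (((c ^ 0) | b) ^ (0 ^ 1))
(3) (c ^ 0)  =[xor_false →]=  c    ⊢ cost 7, within 7

((c | b) ^ (0 ^ 1))   [cost 7]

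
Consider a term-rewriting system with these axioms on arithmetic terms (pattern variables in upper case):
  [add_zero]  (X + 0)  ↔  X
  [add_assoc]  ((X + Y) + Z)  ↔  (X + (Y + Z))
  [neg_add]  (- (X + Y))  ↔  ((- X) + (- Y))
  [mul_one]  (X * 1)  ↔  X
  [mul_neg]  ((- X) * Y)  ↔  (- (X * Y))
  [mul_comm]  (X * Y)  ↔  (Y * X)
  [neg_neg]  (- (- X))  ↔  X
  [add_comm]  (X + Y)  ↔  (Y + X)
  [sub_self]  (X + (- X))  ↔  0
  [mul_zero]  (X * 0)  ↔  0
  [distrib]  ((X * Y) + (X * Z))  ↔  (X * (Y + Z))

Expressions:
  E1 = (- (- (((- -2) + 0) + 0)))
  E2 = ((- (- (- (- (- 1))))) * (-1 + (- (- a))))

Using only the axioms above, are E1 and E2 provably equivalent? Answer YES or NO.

NO

Every axiom is a valid identity, so a rewrite proof would force E1 and E2 to agree under every assignment.
At a=0: E1 = 2 but E2 = 1; they differ, so no derivation exists.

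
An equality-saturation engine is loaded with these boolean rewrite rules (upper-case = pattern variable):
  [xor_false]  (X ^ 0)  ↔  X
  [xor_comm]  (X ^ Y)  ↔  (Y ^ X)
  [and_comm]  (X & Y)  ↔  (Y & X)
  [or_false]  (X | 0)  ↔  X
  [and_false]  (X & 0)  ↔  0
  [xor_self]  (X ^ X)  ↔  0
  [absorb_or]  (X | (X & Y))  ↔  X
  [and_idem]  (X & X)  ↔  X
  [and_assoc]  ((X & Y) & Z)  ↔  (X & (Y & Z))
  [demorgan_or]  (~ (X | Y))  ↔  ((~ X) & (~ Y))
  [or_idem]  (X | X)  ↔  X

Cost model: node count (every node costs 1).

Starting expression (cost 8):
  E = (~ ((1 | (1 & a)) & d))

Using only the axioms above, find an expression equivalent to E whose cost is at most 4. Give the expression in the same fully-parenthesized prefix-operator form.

(~ (1 & d))   [cost 4]

1. [absorb_or →] (1 | (1 & a))  →  1;  cost 4 ≤ 4, done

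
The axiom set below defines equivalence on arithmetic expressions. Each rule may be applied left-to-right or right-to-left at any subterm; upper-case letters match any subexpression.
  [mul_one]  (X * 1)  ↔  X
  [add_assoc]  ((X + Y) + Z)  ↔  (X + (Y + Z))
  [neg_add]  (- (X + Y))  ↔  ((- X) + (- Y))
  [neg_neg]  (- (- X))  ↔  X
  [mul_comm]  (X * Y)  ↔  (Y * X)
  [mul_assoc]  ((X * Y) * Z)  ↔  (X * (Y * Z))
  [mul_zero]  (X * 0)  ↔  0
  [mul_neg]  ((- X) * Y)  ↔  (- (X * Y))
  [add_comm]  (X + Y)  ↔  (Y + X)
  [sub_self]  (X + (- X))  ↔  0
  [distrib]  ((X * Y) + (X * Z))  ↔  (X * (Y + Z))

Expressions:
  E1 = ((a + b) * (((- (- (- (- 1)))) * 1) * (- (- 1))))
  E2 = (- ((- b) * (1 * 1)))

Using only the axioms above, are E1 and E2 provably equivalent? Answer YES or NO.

NO

Every axiom is a valid identity, so a rewrite proof would force E1 and E2 to agree under every assignment.
At a=1, b=0: E1 = 1 but E2 = 0; they differ, so no derivation exists.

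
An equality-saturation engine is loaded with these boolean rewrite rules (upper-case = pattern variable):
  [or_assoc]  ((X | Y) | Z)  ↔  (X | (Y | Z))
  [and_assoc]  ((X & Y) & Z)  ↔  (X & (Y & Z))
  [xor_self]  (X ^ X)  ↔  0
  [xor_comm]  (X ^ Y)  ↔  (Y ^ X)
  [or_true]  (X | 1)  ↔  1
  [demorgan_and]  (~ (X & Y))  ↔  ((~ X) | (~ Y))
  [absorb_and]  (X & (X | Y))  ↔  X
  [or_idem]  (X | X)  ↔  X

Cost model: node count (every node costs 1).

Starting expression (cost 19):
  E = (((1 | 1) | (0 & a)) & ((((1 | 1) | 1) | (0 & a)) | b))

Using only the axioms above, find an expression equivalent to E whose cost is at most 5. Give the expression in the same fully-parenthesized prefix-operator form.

step 1: or_idem (→) rewrites (1 | 1) into 1, now (((1 | 1) | (0 & a)) & (((1 | 1) | (0 & a)) | b))
step 2: absorb_and (→) rewrites (((1 | 1) | (0 & a)) & (((1 | 1) | (0 & a)) | b)) into ((1 | 1) | (0 & a))
step 3: or_idem (→) rewrites (1 | 1) into 1, reaching cost 5 (bound 5)

(1 | (0 & a))   [cost 5]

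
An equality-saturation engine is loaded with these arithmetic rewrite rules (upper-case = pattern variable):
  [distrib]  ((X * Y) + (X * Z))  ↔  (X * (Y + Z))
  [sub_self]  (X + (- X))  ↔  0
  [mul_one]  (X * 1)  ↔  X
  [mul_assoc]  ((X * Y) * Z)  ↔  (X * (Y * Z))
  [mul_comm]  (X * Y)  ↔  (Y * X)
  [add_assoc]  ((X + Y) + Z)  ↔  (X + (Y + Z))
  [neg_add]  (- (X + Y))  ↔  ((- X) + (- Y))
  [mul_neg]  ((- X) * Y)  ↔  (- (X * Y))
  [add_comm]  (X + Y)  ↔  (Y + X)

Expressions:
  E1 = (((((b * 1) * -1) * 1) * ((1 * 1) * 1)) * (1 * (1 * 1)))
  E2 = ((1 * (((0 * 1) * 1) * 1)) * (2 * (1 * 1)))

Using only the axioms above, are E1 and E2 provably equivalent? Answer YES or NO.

All listed rules preserve value, hence provable equivalence implies equal values everywhere; look for a separating assignment.
b=1 gives E1 ↦ -1, E2 ↦ 0; values differ ⇒ not provably equivalent.

NO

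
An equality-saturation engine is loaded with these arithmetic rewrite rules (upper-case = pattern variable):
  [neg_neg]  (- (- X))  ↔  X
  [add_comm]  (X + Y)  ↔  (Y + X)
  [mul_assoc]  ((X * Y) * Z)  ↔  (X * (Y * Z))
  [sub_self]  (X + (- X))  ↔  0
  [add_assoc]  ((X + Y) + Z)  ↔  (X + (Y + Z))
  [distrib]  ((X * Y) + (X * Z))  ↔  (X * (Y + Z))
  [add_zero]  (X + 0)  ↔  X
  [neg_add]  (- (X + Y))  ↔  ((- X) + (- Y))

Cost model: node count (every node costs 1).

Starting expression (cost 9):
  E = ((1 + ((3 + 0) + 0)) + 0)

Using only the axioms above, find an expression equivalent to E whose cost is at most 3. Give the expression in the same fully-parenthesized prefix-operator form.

(1 + 3)   [cost 3]

(1) ((1 + ((3 + 0) + 0)) + 0)  =[add_zero →]=  (1 + ((3 + 0) + 0))
(2) ((3 + 0) + 0)  =[add_zero →]=  (3 + 0)    ⊢ (1 + (3 + 0))
(3) (3 + 0)  =[add_zero →]=  3    ⊢ cost 3, within 3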